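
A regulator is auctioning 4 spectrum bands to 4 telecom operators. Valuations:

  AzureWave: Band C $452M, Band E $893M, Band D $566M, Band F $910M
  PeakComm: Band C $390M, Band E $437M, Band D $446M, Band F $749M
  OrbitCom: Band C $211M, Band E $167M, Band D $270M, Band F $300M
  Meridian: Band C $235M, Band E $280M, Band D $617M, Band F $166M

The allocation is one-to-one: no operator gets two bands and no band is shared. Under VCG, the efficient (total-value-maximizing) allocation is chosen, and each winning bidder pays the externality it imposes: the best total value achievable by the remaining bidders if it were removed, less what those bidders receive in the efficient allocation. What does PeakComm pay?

PeakComm pays $89M.

Efficient allocation: AzureWave→Band E ($893M), PeakComm→Band F ($749M), OrbitCom→Band C ($211M), Meridian→Band D ($617M); total welfare W = $2470M.
PeakComm receives Band F at value $749M, so the others get W − 749 = $1721M.
Without PeakComm: best allocation of the remaining 3 bidders over all 4 bands is AzureWave→Band E ($893M), OrbitCom→Band F ($300M), Meridian→Band D ($617M), total $1810M.
VCG payment = (others' best without PeakComm) − (others' welfare with PeakComm) = 1810 − 1721 = $89M.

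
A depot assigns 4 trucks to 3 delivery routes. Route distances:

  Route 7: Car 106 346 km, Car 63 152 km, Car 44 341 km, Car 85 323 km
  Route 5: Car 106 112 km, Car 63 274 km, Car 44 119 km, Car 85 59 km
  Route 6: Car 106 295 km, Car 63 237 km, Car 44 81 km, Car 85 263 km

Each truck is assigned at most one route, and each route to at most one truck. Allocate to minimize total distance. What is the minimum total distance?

This is a one-to-one assignment (minimum-cost bipartite matching).
Optimal: Car 63→Route 7 (152 km), Car 85→Route 5 (59 km), Car 44→Route 6 (81 km) — total 152+59+81 = 292 km.
Row-greedy (each truck in turn takes its cheapest remaining route) gives 345 km, worse by 53.
Next-best assignment: Car 63→Route 7, Car 106→Route 5, Car 44→Route 6 = 345 km.
No other one-to-one assignment undercuts 292 km.

Min total: 292 km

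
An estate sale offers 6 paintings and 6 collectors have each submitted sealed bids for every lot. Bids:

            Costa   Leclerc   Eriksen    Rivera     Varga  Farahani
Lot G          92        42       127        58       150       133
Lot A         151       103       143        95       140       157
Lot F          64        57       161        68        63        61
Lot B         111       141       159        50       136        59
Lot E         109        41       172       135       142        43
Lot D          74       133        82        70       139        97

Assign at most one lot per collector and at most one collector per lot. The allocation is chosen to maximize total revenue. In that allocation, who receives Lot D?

Varga receives Lot D.

Treat this as an assignment problem: match each collector to one lot.
Optimal: Costa→Lot A ($151), Leclerc→Lot B ($141), Eriksen→Lot F ($161), Rivera→Lot E ($135), Varga→Lot D ($139), Farahani→Lot G ($133) — total 151+141+161+135+139+133 = $860.
Next-best assignment: Costa→Lot A, Leclerc→Lot D, Eriksen→Lot F, Rivera→Lot E, Varga→Lot B, Farahani→Lot G = $849.
Swapping Varga↔Eriksen (Varga→Lot F $63, Eriksen→Lot D $82) loses 155.
Every other assignment is strictly worse.
Varga's own top lot is Lot G ($150), but forcing Varga→Lot G and reassigning the rest optimally gives only $847 — worse by 13.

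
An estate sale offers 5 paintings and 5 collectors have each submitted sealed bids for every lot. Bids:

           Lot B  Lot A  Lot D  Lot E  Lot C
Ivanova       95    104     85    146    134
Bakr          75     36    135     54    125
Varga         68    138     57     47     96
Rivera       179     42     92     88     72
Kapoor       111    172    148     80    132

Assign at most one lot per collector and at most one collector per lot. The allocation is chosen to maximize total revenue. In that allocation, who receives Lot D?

Kapoor receives Lot D.

Treat this as an assignment problem: match each collector to one lot.
Optimal: Ivanova→Lot E ($146), Bakr→Lot C ($125), Varga→Lot A ($138), Rivera→Lot B ($179), Kapoor→Lot D ($148) — total 146+125+138+179+148 = $736.
Column-greedy (each lot in turn goes to its best remaining collector) gives $728, worse by 8.
Kapoor's own top lot is Lot A ($172), but forcing Kapoor→Lot A and reassigning the rest optimally gives only $728 — worse by 8.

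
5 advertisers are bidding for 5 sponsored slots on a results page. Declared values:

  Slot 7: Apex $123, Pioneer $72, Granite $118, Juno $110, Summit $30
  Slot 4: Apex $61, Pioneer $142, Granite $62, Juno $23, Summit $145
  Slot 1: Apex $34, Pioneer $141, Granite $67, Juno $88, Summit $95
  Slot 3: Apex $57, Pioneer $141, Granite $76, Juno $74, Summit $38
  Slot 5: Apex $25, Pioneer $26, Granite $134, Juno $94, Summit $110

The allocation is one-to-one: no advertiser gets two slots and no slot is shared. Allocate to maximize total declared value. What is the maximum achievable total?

This is a one-to-one assignment (maximum-weight bipartite matching).
Optimal: Apex→Slot 7 ($123), Pioneer→Slot 3 ($141), Granite→Slot 5 ($134), Juno→Slot 1 ($88), Summit→Slot 4 ($145) — total 123+141+134+88+145 = $631.
Max-entry greedy (repeatedly take the single best remaining cell) gives $617, worse by 14.
No other one-to-one assignment exceeds $631.

Maximum total: $631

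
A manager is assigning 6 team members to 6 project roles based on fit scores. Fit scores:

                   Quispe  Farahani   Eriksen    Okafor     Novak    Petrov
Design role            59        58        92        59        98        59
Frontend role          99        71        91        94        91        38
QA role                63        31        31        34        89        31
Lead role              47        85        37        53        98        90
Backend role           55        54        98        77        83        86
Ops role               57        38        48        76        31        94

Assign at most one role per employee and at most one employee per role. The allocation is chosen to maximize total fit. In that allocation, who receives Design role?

This is the linear assignment problem.
Optimal: Quispe→Frontend role (99 pts), Farahani→Lead role (85 pts), Eriksen→Design role (92 pts), Okafor→Backend role (77 pts), Novak→QA role (89 pts), Petrov→Ops role (94 pts) — total 99+85+92+77+89+94 = 536 pts.
Row-greedy (each employee in turn takes its best remaining role) gives 487 pts, worse by 49.
No other one-to-one assignment exceeds 536 pts.
Eriksen's own top role is Backend role (98 pts), but forcing Eriksen→Backend role and reassigning the rest optimally gives only 532 pts — worse by 4.

Eriksen receives Design role.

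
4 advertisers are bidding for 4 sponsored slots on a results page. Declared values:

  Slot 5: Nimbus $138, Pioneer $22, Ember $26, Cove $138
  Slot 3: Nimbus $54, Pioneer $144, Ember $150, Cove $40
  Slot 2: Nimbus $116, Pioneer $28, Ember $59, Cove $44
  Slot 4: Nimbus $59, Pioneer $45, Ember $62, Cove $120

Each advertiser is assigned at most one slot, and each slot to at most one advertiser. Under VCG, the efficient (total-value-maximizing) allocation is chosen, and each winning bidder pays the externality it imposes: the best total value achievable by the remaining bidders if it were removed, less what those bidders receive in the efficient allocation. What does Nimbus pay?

Nimbus pays $21.

Efficient allocation: Nimbus→Slot 5 ($138), Pioneer→Slot 3 ($144), Ember→Slot 2 ($59), Cove→Slot 4 ($120); total welfare W = $461.
Nimbus receives Slot 5 at value $138, so the others get W − 138 = $323.
Without Nimbus: best allocation of the remaining 3 bidders over all 4 slots is Pioneer→Slot 3 ($144), Ember→Slot 4 ($62), Cove→Slot 5 ($138), total $344.
VCG payment = (others' best without Nimbus) − (others' welfare with Nimbus) = 344 − 323 = $21.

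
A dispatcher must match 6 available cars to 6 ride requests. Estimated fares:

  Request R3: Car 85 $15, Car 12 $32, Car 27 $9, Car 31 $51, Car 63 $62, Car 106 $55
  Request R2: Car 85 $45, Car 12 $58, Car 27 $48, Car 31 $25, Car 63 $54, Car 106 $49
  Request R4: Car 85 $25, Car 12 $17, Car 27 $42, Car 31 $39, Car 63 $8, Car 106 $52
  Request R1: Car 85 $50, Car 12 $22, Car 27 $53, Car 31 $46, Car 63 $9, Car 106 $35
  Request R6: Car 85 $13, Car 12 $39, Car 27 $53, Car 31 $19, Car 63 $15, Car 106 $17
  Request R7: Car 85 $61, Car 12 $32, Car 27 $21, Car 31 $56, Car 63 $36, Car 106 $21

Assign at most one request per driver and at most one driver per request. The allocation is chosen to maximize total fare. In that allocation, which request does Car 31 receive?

Car 31 receives Request R1.

Treat this as an assignment problem: match each driver to one request.
Optimal: Car 85→Request R7 ($61), Car 12→Request R2 ($58), Car 27→Request R6 ($53), Car 31→Request R1 ($46), Car 63→Request R3 ($62), Car 106→Request R4 ($52) — total 61+58+53+46+62+52 = $332.
Column-greedy (each request in turn goes to its best remaining driver) gives $305, worse by 27.
Next-best assignment: Car 85→Request R1, Car 12→Request R2, Car 27→Request R6, Car 31→Request R7, Car 63→Request R3, Car 106→Request R4 = $331.
Swapping Car 31↔Car 27 (Car 31→Request R6 $19, Car 27→Request R1 $53) loses 27.
Every other assignment is strictly worse.
Car 31's own top request is Request R7 ($56), but forcing Car 31→Request R7 and reassigning the rest optimally gives only $331 — worse by 1.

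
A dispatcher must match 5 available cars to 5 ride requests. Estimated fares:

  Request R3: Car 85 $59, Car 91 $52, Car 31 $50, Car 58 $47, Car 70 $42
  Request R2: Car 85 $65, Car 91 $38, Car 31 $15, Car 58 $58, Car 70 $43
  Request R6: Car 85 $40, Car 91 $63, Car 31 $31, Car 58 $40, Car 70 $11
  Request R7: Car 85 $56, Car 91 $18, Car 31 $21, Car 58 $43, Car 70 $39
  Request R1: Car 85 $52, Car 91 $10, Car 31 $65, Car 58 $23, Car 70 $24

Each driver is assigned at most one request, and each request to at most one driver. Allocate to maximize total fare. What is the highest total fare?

Max total: $284

Treat this as an assignment problem: match each driver to one request.
Optimal: Car 85→Request R3 ($59), Car 91→Request R6 ($63), Car 31→Request R1 ($65), Car 58→Request R2 ($58), Car 70→Request R7 ($39) — total 59+63+65+58+39 = $284.
No other one-to-one assignment exceeds $284.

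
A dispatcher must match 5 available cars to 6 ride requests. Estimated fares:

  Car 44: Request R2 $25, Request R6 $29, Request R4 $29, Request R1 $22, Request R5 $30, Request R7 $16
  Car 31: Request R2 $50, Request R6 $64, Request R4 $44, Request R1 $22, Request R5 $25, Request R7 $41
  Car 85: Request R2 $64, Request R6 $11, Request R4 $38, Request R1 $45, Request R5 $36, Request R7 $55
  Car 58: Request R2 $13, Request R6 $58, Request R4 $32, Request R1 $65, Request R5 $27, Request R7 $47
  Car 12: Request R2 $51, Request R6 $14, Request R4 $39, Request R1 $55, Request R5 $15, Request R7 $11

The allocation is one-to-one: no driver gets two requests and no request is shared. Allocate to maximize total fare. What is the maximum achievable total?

Max total: $265

Treat this as an assignment problem: match each driver to one request.
Optimal: Car 44→Request R5 ($30), Car 31→Request R6 ($64), Car 85→Request R7 ($55), Car 58→Request R1 ($65), Car 12→Request R2 ($51) — total 30+64+55+65+51 = $265.
Row-greedy (each driver in turn takes its best remaining request) gives $262, worse by 3.
Swapping Car 12↔Car 58 (Car 12→Request R1 $55, Car 58→Request R2 $13) loses 48.
Every other assignment is strictly worse.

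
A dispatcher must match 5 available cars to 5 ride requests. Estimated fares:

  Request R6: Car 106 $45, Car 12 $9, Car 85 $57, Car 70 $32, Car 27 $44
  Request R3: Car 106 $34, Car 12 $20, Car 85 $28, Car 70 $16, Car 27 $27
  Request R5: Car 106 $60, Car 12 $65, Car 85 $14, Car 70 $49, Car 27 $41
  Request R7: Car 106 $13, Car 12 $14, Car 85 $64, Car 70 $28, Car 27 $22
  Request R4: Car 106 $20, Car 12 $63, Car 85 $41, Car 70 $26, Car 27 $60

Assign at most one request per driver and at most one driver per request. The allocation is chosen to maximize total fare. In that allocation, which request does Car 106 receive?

Car 106 receives Request R3.

Optimal: Car 106→Request R3 ($34), Car 12→Request R5 ($65), Car 85→Request R7 ($64), Car 70→Request R6 ($32), Car 27→Request R4 ($60) — total 34+65+64+32+60 = $255.
Row-greedy (each driver in turn takes its best remaining request) gives $246, worse by 9.
No other one-to-one assignment exceeds $255.
Car 106's own top request is Request R5 ($60), but forcing Car 106→Request R5 and reassigning the rest optimally gives only $247 — worse by 8.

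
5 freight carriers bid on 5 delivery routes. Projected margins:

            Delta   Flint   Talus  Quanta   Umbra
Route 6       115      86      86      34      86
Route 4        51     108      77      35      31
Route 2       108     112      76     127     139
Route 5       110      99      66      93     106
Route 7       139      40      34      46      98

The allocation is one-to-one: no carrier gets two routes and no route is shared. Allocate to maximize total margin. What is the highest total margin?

Max total: $566k

This is a one-to-one assignment (maximum-weight bipartite matching).
Optimal: Delta→Route 7 ($139k), Flint→Route 4 ($108k), Talus→Route 6 ($86k), Quanta→Route 2 ($127k), Umbra→Route 5 ($106k) — total 139+108+86+127+106 = $566k.
Row-greedy (each carrier in turn takes its best remaining route) gives $461k, worse by 105.
Next-best assignment: Delta→Route 7, Flint→Route 4, Talus→Route 6, Quanta→Route 5, Umbra→Route 2 = $565k.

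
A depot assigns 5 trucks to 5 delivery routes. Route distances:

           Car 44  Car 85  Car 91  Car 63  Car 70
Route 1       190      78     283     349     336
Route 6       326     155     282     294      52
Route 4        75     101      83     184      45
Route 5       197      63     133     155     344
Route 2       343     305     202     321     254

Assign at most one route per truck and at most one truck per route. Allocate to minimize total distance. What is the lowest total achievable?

Optimal: Car 44→Route 4 (75 km), Car 85→Route 1 (78 km), Car 91→Route 2 (202 km), Car 63→Route 5 (155 km), Car 70→Route 6 (52 km) — total 75+78+202+155+52 = 562 km.
Column-greedy (each route in turn goes to its cheapest remaining truck) gives 659 km, worse by 97.
Next-best assignment: Car 44→Route 4, Car 85→Route 1, Car 91→Route 5, Car 63→Route 2, Car 70→Route 6 = 659 km.

Min total: 562 km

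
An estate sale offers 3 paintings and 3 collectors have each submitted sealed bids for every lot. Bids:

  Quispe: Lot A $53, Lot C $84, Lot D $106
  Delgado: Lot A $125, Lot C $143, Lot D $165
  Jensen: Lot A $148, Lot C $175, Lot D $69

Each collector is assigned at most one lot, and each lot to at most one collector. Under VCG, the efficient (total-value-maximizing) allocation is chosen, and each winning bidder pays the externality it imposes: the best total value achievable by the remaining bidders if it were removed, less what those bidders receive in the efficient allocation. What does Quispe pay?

Efficient allocation: Quispe→Lot D ($106), Delgado→Lot A ($125), Jensen→Lot C ($175); total welfare W = $406.
Quispe receives Lot D at value $106, so the others get W − 106 = $300.
Without Quispe: best allocation of the remaining 2 bidders over all 3 lots is Delgado→Lot D ($165), Jensen→Lot C ($175), total $340.
VCG payment = (others' best without Quispe) − (others' welfare with Quispe) = 340 − 300 = $40.

Quispe pays $40.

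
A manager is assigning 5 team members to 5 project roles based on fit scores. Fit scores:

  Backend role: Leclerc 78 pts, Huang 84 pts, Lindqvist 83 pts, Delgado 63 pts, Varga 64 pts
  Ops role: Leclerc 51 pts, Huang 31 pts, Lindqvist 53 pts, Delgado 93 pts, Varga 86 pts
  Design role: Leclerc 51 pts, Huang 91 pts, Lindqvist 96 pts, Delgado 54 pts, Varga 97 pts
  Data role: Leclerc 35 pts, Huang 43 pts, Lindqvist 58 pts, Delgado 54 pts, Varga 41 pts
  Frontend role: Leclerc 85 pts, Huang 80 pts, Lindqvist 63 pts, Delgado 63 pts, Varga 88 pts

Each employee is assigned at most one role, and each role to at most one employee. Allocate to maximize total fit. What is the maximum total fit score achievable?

Max total: 417 pts

This is the linear assignment problem.
Optimal: Leclerc→Frontend role (85 pts), Huang→Backend role (84 pts), Lindqvist→Data role (58 pts), Delgado→Ops role (93 pts), Varga→Design role (97 pts) — total 85+84+58+93+97 = 417 pts.
Row-greedy (each employee in turn takes its best remaining role) gives 393 pts, worse by 24.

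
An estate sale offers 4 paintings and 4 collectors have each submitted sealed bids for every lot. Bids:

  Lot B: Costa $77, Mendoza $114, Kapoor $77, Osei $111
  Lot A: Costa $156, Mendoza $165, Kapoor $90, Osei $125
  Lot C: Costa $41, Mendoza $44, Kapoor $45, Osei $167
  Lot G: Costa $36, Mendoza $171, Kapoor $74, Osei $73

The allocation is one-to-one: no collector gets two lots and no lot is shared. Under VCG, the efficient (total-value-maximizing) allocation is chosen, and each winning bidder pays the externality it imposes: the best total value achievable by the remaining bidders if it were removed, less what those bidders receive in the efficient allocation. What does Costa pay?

Costa pays $13.

Efficient allocation: Costa→Lot A ($156), Mendoza→Lot G ($171), Kapoor→Lot B ($77), Osei→Lot C ($167); total welfare W = $571.
Costa receives Lot A at value $156, so the others get W − 156 = $415.
Without Costa: best allocation of the remaining 3 bidders over all 4 lots is Mendoza→Lot G ($171), Kapoor→Lot A ($90), Osei→Lot C ($167), total $428.
VCG payment = (others' best without Costa) − (others' welfare with Costa) = 428 − 415 = $13.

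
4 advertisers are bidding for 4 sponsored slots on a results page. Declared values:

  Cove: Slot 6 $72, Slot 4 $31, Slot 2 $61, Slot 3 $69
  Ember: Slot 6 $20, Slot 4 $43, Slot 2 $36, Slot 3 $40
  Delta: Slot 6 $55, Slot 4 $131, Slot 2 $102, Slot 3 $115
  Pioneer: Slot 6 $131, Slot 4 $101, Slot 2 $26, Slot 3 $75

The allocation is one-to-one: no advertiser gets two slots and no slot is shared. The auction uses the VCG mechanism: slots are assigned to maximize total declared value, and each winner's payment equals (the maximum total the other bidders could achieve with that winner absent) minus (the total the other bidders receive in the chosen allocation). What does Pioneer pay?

Efficient allocation: Cove→Slot 3 ($69), Ember→Slot 2 ($36), Delta→Slot 4 ($131), Pioneer→Slot 6 ($131); total welfare W = $367.
Pioneer receives Slot 6 at value $131, so the others get W − 131 = $236.
Without Pioneer: best allocation of the remaining 3 bidders over all 4 slots is Cove→Slot 6 ($72), Ember→Slot 3 ($40), Delta→Slot 4 ($131), total $243.
VCG payment = (others' best without Pioneer) − (others' welfare with Pioneer) = 243 − 236 = $7.

Pioneer pays $7.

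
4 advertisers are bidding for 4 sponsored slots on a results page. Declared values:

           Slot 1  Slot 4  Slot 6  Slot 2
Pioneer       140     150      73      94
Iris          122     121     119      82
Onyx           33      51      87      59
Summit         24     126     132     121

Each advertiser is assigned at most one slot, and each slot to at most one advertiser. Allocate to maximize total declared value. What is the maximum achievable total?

This is a one-to-one assignment (maximum-weight bipartite matching).
Optimal: Pioneer→Slot 4 ($150), Iris→Slot 1 ($122), Onyx→Slot 6 ($87), Summit→Slot 2 ($121) — total 150+122+87+121 = $480.
Max-entry greedy (repeatedly take the single best remaining cell) gives $463, worse by 17.
Next-best assignment: Pioneer→Slot 1, Iris→Slot 4, Onyx→Slot 6, Summit→Slot 2 = $469.
Every other assignment is strictly worse.

Max total: $480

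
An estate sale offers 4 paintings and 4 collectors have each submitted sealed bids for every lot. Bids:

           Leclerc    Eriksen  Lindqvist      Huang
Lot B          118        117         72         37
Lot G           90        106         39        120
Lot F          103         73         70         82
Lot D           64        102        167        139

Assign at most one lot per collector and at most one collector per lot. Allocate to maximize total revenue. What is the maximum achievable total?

This is a one-to-one assignment (maximum-weight bipartite matching).
Optimal: Leclerc→Lot F ($103), Eriksen→Lot B ($117), Lindqvist→Lot D ($167), Huang→Lot G ($120) — total 103+117+167+120 = $507.
Max-entry greedy (repeatedly take the single best remaining cell) gives $478, worse by 29.
Next-best assignment: Leclerc→Lot B, Eriksen→Lot F, Lindqvist→Lot D, Huang→Lot G = $478.
Swapping Huang↔Eriksen (Huang→Lot B $37, Eriksen→Lot G $106) loses 94.

Maximum total: $507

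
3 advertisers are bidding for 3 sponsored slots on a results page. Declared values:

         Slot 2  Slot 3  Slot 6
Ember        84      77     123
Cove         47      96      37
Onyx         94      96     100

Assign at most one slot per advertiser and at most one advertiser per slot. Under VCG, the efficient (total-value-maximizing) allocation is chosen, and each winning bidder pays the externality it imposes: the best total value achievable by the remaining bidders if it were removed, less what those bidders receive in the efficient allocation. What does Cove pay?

Efficient allocation: Ember→Slot 6 ($123), Cove→Slot 3 ($96), Onyx→Slot 2 ($94); total welfare W = $313.
Cove receives Slot 3 at value $96, so the others get W − 96 = $217.
Without Cove: best allocation of the remaining 2 bidders over all 3 slots is Ember→Slot 6 ($123), Onyx→Slot 3 ($96), total $219.
VCG payment = (others' best without Cove) − (others' welfare with Cove) = 219 − 217 = $2.

Cove pays $2.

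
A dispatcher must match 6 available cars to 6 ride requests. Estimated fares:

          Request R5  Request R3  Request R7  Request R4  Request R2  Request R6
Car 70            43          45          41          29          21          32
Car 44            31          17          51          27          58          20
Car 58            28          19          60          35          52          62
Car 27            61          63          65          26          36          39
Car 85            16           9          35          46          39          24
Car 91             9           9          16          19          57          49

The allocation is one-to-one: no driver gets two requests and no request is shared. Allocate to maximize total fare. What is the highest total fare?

Optimal: Car 70→Request R5 ($43), Car 44→Request R7 ($51), Car 58→Request R6 ($62), Car 27→Request R3 ($63), Car 85→Request R4 ($46), Car 91→Request R2 ($57) — total 43+51+62+63+46+57 = $322.
Row-greedy (each driver in turn takes its best remaining request) gives $285, worse by 37.

Maximum total: $322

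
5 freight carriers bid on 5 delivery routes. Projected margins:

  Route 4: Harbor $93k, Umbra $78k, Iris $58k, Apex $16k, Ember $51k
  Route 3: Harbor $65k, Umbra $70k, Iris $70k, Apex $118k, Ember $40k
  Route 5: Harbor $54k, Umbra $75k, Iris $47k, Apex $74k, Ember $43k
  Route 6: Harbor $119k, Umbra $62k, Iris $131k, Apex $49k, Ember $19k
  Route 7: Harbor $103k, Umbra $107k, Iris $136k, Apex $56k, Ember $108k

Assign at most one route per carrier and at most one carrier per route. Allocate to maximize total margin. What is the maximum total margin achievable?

Optimal: Harbor→Route 4 ($93k), Umbra→Route 5 ($75k), Iris→Route 6 ($131k), Apex→Route 3 ($118k), Ember→Route 7 ($108k) — total 93+75+131+118+108 = $525k.
Max-entry greedy (repeatedly take the single best remaining cell) gives $494k, worse by 31.
Next-best assignment: Harbor→Route 6, Umbra→Route 5, Iris→Route 7, Apex→Route 3, Ember→Route 4 = $499k.
Every other assignment is strictly worse.

Maximum total: $525k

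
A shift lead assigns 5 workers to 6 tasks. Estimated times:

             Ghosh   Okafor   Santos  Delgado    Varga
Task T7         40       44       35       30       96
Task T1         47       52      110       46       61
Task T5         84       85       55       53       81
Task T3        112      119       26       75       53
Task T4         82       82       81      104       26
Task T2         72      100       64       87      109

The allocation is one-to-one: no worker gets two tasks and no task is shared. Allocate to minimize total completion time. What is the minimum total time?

This is a one-to-one assignment (minimum-cost bipartite matching).
Optimal: Ghosh→Task T1 (47 min), Okafor→Task T7 (44 min), Santos→Task T3 (26 min), Delgado→Task T5 (53 min), Varga→Task T4 (26 min) — total 47+44+26+53+26 = 196 min.
Min-entry greedy (repeatedly take the single cheapest remaining cell) gives 214 min, worse by 18.
Next-best assignment: Ghosh→Task T7, Okafor→Task T1, Santos→Task T3, Delgado→Task T5, Varga→Task T4 = 197 min.
Swapping Okafor↔Ghosh (Okafor→Task T1 52 min, Ghosh→Task T7 40 min) adds 1.

Minimum total: 196 min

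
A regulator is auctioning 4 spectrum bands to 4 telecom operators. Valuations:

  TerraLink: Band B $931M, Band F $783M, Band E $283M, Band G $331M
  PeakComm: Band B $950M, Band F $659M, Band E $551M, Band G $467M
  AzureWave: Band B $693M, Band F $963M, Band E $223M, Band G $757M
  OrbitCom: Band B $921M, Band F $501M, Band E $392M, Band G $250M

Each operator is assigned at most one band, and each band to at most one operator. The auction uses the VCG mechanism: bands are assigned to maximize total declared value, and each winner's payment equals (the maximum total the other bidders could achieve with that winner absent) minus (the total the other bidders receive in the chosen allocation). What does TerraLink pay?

Efficient allocation: TerraLink→Band F ($783M), PeakComm→Band E ($551M), AzureWave→Band G ($757M), OrbitCom→Band B ($921M); total welfare W = $3012M.
TerraLink receives Band F at value $783M, so the others get W − 783 = $2229M.
Without TerraLink: best allocation of the remaining 3 bidders over all 4 bands is PeakComm→Band E ($551M), AzureWave→Band F ($963M), OrbitCom→Band B ($921M), total $2435M.
VCG payment = (others' best without TerraLink) − (others' welfare with TerraLink) = 2435 − 2229 = $206M.

TerraLink pays $206M.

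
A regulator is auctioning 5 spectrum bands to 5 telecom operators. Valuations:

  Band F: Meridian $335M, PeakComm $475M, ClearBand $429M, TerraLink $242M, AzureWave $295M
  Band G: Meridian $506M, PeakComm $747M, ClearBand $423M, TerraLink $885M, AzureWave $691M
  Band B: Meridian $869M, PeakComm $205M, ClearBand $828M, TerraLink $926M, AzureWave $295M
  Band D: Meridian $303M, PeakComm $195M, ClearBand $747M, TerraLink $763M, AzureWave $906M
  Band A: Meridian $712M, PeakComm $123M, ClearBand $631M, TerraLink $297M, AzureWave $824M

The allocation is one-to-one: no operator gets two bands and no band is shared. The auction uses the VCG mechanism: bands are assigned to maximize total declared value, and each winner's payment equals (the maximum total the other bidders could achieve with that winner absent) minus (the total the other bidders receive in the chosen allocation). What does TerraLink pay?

Efficient allocation: Meridian→Band A ($712M), PeakComm→Band F ($475M), ClearBand→Band B ($828M), TerraLink→Band G ($885M), AzureWave→Band D ($906M); total welfare W = $3806M.
TerraLink receives Band G at value $885M, so the others get W − 885 = $2921M.
Without TerraLink: best allocation of the remaining 4 bidders over all 5 bands is Meridian→Band A ($712M), PeakComm→Band G ($747M), ClearBand→Band B ($828M), AzureWave→Band D ($906M), total $3193M.
VCG payment = (others' best without TerraLink) − (others' welfare with TerraLink) = 3193 − 2921 = $272M.

TerraLink pays $272M.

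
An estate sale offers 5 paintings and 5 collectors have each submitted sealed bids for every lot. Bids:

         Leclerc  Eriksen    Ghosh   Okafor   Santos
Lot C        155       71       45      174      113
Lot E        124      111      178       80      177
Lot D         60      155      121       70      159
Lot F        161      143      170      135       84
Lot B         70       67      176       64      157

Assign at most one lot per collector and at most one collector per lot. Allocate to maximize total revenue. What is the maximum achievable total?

Optimal: Leclerc→Lot F ($161), Eriksen→Lot D ($155), Ghosh→Lot B ($176), Okafor→Lot C ($174), Santos→Lot E ($177) — total 161+155+176+174+177 = $843.
Column-greedy (each lot in turn goes to its best remaining collector) gives $739, worse by 104.

Maximum total: $843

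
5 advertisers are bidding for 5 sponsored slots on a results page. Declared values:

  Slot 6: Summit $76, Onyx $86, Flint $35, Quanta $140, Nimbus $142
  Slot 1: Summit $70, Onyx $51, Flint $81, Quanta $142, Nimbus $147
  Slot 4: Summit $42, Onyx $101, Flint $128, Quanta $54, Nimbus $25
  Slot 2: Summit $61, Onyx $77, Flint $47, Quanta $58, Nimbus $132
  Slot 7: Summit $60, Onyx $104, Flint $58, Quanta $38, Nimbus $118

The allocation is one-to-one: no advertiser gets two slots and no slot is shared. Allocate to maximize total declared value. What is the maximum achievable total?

Max total: $582

Optimal: Summit→Slot 6 ($76), Onyx→Slot 7 ($104), Flint→Slot 4 ($128), Quanta→Slot 1 ($142), Nimbus→Slot 2 ($132) — total 76+104+128+142+132 = $582.
Max-entry greedy (repeatedly take the single best remaining cell) gives $580, worse by 2.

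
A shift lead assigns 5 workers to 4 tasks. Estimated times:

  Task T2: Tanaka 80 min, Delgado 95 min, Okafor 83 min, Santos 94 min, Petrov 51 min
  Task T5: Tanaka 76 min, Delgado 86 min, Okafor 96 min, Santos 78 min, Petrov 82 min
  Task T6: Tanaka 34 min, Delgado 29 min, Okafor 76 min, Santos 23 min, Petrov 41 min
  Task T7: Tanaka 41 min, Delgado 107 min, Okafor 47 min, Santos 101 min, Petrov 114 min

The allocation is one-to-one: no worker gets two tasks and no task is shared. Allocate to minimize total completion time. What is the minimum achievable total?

Min total: 197 min

This is a one-to-one assignment (minimum-cost bipartite matching).
Optimal: Petrov→Task T2 (51 min), Tanaka→Task T5 (76 min), Santos→Task T6 (23 min), Okafor→Task T7 (47 min) — total 51+76+23+47 = 197 min.
Row-greedy (each worker in turn takes its cheapest remaining task) gives 261 min, worse by 64.
Next-best assignment: Petrov→Task T2, Santos→Task T5, Delgado→Task T6, Tanaka→Task T7 = 199 min.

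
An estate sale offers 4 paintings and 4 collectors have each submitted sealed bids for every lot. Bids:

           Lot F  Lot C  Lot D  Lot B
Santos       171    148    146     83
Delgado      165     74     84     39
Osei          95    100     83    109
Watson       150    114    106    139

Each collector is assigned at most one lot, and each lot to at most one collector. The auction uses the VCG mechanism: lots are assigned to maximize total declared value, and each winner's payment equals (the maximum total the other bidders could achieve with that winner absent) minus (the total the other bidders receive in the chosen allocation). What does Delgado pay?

Delgado pays $25.

Efficient allocation: Santos→Lot D ($146), Delgado→Lot F ($165), Osei→Lot C ($100), Watson→Lot B ($139); total welfare W = $550.
Delgado receives Lot F at value $165, so the others get W − 165 = $385.
Without Delgado: best allocation of the remaining 3 bidders over all 4 lots is Santos→Lot F ($171), Osei→Lot C ($100), Watson→Lot B ($139), total $410.
VCG payment = (others' best without Delgado) − (others' welfare with Delgado) = 410 − 385 = $25.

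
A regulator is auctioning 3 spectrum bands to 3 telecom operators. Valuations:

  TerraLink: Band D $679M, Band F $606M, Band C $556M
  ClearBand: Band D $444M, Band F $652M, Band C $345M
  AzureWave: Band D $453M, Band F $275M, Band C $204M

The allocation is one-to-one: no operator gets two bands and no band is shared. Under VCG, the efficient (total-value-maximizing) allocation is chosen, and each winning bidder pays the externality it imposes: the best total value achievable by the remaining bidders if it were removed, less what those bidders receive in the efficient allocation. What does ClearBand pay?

ClearBand pays $50M.

Efficient allocation: TerraLink→Band C ($556M), ClearBand→Band F ($652M), AzureWave→Band D ($453M); total welfare W = $1661M.
ClearBand receives Band F at value $652M, so the others get W − 652 = $1009M.
Without ClearBand: best allocation of the remaining 2 bidders over all 3 bands is TerraLink→Band F ($606M), AzureWave→Band D ($453M), total $1059M.
VCG payment = (others' best without ClearBand) − (others' welfare with ClearBand) = 1059 − 1009 = $50M.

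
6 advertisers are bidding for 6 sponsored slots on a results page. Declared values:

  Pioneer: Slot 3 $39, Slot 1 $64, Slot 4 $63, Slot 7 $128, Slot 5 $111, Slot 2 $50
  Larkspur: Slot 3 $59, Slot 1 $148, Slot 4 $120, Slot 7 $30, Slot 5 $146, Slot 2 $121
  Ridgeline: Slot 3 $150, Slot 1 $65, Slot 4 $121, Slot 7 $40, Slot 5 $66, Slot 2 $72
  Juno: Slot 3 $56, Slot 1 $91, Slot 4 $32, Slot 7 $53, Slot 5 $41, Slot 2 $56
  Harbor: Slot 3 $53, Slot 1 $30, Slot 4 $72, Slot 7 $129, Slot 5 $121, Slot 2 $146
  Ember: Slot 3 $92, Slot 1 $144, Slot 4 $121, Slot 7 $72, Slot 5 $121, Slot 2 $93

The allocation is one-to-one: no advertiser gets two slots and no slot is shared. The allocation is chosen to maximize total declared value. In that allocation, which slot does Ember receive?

Ember receives Slot 4.

Optimal: Pioneer→Slot 7 ($128), Larkspur→Slot 5 ($146), Ridgeline→Slot 3 ($150), Juno→Slot 1 ($91), Harbor→Slot 2 ($146), Ember→Slot 4 ($121) — total 128+146+150+91+146+121 = $782.
Row-greedy (each advertiser in turn takes its best remaining slot) gives $724, worse by 58.
Next-best assignment: Pioneer→Slot 7, Larkspur→Slot 4, Ridgeline→Slot 3, Juno→Slot 1, Harbor→Slot 2, Ember→Slot 5 = $756.
Swapping Ember↔Juno (Ember→Slot 1 $144, Juno→Slot 4 $32) loses 36.
Every other assignment is strictly worse.
Ember's own top slot is Slot 1 ($144), but forcing Ember→Slot 1 and reassigning the rest optimally gives only $746 — worse by 36.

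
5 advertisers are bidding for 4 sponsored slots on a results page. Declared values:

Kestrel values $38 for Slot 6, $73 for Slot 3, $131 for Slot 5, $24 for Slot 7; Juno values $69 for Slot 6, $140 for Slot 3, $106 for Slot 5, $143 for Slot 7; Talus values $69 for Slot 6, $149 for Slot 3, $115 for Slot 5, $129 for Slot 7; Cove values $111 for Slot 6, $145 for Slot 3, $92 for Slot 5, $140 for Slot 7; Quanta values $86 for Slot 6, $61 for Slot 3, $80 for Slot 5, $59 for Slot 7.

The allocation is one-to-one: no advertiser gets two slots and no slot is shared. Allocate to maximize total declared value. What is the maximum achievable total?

Maximum total: $534

This is a one-to-one assignment (maximum-weight bipartite matching).
Optimal: Cove→Slot 6 ($111), Talus→Slot 3 ($149), Kestrel→Slot 5 ($131), Juno→Slot 7 ($143) — total 111+149+131+143 = $534.
Next-best assignment: Cove→Slot 6, Juno→Slot 3, Kestrel→Slot 5, Talus→Slot 7 = $511.
Swapping Juno↔Talus (Juno→Slot 3 $140, Talus→Slot 7 $129) loses 23.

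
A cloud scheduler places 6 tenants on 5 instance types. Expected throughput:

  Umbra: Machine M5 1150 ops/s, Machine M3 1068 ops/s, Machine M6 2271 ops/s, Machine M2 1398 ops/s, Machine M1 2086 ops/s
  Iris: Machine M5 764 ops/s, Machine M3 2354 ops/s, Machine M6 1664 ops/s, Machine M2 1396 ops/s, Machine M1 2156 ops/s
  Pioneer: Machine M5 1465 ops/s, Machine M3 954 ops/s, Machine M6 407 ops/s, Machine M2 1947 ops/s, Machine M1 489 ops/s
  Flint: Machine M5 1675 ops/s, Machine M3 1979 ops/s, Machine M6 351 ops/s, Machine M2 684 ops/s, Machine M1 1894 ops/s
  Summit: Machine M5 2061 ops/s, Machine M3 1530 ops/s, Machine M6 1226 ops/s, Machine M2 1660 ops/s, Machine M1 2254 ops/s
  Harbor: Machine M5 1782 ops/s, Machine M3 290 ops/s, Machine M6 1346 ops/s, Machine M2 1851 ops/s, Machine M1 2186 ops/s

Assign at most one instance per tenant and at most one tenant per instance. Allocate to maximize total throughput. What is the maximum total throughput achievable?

Max total: 10819 ops/s

Optimal: Summit→Machine M5 (2061 ops/s), Iris→Machine M3 (2354 ops/s), Umbra→Machine M6 (2271 ops/s), Pioneer→Machine M2 (1947 ops/s), Harbor→Machine M1 (2186 ops/s) — total 2061+2354+2271+1947+2186 = 10819 ops/s.
Row-greedy (each tenant in turn takes its best remaining instance) gives 10527 ops/s, worse by 292.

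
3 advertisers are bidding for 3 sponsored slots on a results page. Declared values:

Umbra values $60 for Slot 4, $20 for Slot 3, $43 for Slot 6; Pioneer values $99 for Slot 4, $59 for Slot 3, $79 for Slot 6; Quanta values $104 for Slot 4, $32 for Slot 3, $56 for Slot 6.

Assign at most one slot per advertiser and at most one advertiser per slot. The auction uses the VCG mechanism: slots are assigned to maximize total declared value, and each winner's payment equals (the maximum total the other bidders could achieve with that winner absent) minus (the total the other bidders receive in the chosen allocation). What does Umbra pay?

Umbra pays $20.

Efficient allocation: Umbra→Slot 6 ($43), Pioneer→Slot 3 ($59), Quanta→Slot 4 ($104); total welfare W = $206.
Umbra receives Slot 6 at value $43, so the others get W − 43 = $163.
Without Umbra: best allocation of the remaining 2 bidders over all 3 slots is Pioneer→Slot 6 ($79), Quanta→Slot 4 ($104), total $183.
VCG payment = (others' best without Umbra) − (others' welfare with Umbra) = 183 − 163 = $20.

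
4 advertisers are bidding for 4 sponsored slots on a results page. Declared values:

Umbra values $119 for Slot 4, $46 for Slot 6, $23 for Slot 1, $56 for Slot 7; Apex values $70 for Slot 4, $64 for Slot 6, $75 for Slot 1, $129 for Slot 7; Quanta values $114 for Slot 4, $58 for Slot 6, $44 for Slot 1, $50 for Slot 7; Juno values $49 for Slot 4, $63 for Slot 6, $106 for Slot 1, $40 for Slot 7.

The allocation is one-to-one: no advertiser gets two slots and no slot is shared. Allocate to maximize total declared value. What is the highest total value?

Optimal: Umbra→Slot 4 ($119), Apex→Slot 7 ($129), Quanta→Slot 6 ($58), Juno→Slot 1 ($106) — total 119+129+58+106 = $412.
Every other assignment is strictly worse.

Max total: $412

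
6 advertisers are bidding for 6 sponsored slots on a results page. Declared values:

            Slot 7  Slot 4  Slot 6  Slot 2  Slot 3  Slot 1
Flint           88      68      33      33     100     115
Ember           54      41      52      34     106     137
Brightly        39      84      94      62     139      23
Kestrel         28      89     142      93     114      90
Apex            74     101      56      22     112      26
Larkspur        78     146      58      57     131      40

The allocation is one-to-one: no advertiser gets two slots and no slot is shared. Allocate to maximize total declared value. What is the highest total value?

Maximum total: $687

Optimal: Flint→Slot 7 ($88), Ember→Slot 1 ($137), Brightly→Slot 2 ($62), Kestrel→Slot 6 ($142), Apex→Slot 3 ($112), Larkspur→Slot 4 ($146) — total 88+137+62+142+112+146 = $687.
Max-entry greedy (repeatedly take the single best remaining cell) gives $674, worse by 13.
Swapping Flint↔Larkspur (Flint→Slot 4 $68, Larkspur→Slot 7 $78) loses 88.
No other one-to-one assignment exceeds $687.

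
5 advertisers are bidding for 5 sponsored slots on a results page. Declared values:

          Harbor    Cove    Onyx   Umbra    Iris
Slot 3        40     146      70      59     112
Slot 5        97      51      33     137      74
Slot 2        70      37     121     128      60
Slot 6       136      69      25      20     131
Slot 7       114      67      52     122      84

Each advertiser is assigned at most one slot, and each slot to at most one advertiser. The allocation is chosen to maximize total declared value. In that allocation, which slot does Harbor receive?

Harbor receives Slot 7.

Optimal: Harbor→Slot 7 ($114), Cove→Slot 3 ($146), Onyx→Slot 2 ($121), Umbra→Slot 5 ($137), Iris→Slot 6 ($131) — total 114+146+121+137+131 = $649.
Max-entry greedy (repeatedly take the single best remaining cell) gives $624, worse by 25.
Checked against all permutations: $649 is optimal.
Harbor's own top slot is Slot 6 ($136), but forcing Harbor→Slot 6 and reassigning the rest optimally gives only $624 — worse by 25.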